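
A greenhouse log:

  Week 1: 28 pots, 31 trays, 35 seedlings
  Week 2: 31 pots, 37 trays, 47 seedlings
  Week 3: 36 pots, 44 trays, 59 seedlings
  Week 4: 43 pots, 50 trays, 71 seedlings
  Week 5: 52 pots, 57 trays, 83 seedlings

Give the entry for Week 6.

63 pots, 63 trays, 95 seedlings

Pots goes 28, 31, 36, 43, 52 → 63 (differences are 3, 5, 7, … (increasing by 2 each time)).
Trays: alternating steps +6, +7, +6, +7, …; 31, 37, 44, 50, 57 → 63.
Seedlings: +12 each step, so 35, 47, 59, 71, 83 → 95.
Combining the parts gives 63 pots, 63 trays, 95 seedlings.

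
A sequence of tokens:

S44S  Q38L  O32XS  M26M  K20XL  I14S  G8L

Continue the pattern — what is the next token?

Letter goes S, Q, O, M, K, I, G → E (letters move back 2 places in the alphabet).
Second component: 44, 38, 32, 26, 20, 14, 8 → 2 (−6 each step).
Size: S, L, XS, M, XL, S, L → XS (repeats S → L → XS → M → XL).
So the next token is E2XS.

E2XS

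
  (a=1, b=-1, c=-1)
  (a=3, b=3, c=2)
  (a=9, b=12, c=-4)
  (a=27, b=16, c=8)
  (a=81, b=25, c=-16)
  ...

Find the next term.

A: ×3 each step, so 1, 3, 9, 27, 81 → 243.
B: alternating steps +4, +9, +4, +9, …, so -1, 3, 12, 16, 25 → 29.
C: ×(-2) each step; -1, 2, -4, 8, -16 → 32.
Putting it together: (a=243, b=29, c=32).

(a=243, b=29, c=32)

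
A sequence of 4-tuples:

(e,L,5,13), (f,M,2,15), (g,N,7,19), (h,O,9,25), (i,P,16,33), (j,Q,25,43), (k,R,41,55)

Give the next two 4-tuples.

First letter goes e, f, g, h, i, j, k → l → m (letters move forward 1 place in the alphabet).
Second letter: letters move forward 1 place in the alphabet, so L, M, N, O, P, Q, R → S → T.
Third entry goes 5, 2, 7, 9, 16, 25, 41 → 66 → 107 (each term is the sum of the two before it).
Fourth entry — differences are 2, 4, 6, … (increasing by 2 each time): 13, 15, 19, 25, 33, 43, 55 → 69 → 85.
Putting the parts together: (l,S,66,69) and then (m,T,107,85).

(l,S,66,69), (m,T,107,85)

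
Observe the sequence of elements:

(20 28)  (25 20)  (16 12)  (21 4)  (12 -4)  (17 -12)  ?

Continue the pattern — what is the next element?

(8 -20)

First entry goes 20, 25, 16, 21, 12, 17 → 8 (alternating steps +5, −9, +5, −9, …).
Second entry: −8 each step; 28, 20, 12, 4, -4, -12 → -20.
Putting it together: (8 -20).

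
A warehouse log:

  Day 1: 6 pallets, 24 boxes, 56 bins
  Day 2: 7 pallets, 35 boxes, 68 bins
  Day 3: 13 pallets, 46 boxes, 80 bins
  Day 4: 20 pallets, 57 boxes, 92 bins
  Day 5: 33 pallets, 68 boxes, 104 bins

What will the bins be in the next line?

116

Bins goes 56, 68, 80, 92, 104 → 116 (+12 each step).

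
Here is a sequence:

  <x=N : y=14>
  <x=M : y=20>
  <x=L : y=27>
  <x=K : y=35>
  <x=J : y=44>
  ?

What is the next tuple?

X: letters move back 1 place in the alphabet; N, M, L, K, J → I.
Y: differences are 6, 7, 8, … (increasing by 1 each time); 14, 20, 27, 35, 44 → 54.
So the next tuple is <x=I : y=54>.

<x=I : y=54>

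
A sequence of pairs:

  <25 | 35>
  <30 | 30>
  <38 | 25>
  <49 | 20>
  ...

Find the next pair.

<63 | 15>

First value: differences are 5, 8, 11, … (increasing by 3 each time); 25, 30, 38, 49 → 63.
For the second value, −5 each step: 35, 30, 25, 20 → 15.
Putting it together: <63 | 15>.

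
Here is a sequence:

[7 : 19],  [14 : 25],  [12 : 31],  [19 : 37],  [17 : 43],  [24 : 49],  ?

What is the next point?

[22 : 55]

First value — alternating steps +7, −2, +7, −2, …: 7, 14, 12, 19, 17, 24 → 22.
Second value: 19, 25, 31, 37, 43, 49 → 55 (+6 each step).
Putting it together: [22 : 55].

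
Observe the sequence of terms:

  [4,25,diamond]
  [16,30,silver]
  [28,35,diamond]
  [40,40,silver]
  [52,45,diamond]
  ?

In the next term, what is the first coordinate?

First coordinate goes 4, 16, 28, 40, 52 → 64 (+12 each step).

64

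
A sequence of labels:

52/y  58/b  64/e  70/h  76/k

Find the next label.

First component goes 52, 58, 64, 70, 76 → 82 (+6 each step).
For the letter, letters move forward 3 places in the alphabet, wrapping Z→A: y, b, e, h, k → n.
So the next label is 82/n.

82/n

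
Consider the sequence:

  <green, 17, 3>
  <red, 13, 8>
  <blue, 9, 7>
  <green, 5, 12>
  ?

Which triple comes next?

Colour: repeats green → red → blue; green, red, blue, green → red.
For the second part, −4 each step: 17, 13, 9, 5 → 1.
Third part: alternating steps +5, −1, +5, −1, …; 3, 8, 7, 12 → 11.
Putting it together: <red, 1, 11>.

<red, 1, 11>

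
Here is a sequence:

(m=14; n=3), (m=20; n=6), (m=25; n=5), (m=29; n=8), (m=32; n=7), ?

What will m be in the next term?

34

M — differences are 6, 5, 4, … (decreasing by 1 each time): 14, 20, 25, 29, 32 → 34.
N goes 3, 6, 5, 8, 7 → 10 (alternating steps +3, −1, +3, −1, …).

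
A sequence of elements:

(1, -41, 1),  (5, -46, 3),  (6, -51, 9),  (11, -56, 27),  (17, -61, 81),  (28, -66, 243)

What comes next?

For the first coordinate, each term is the sum of the two before it: 1, 5, 6, 11, 17, 28 → 45.
Second coordinate goes -41, -46, -51, -56, -61, -66 → -71 (−5 each step).
Third coordinate goes 1, 3, 9, 27, 81, 243 → 729 (×3 each step).
Combining the parts gives (45, -71, 729).

(45, -71, 729)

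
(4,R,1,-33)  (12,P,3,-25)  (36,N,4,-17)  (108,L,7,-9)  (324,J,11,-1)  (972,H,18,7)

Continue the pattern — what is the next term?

First entry: ×3 each step, so 4, 12, 36, 108, 324, 972 → 2916.
Letter — letters move back 2 places in the alphabet: R, P, N, L, J, H → F.
For the third entry, each term is the sum of the two before it: 1, 3, 4, 7, 11, 18 → 29.
Fourth entry: +8 each step; -33, -25, -17, -9, -1, 7 → 15.
Combining the parts gives (2916,F,29,15).

(2916,F,29,15)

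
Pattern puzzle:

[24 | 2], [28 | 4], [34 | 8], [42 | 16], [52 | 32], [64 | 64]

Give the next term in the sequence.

[78 | 128]

First value: differences are 4, 6, 8, … (increasing by 2 each time); 24, 28, 34, 42, 52, 64 → 78.
Second value goes 2, 4, 8, 16, 32, 64 → 128 (×2 each step).
Combining the parts gives [78 | 128].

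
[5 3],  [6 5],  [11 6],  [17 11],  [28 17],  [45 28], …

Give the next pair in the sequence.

[73 45]

First coordinate: each term is the sum of the two before it; 5, 6, 11, 17, 28, 45 → 73.
Second coordinate — always the previous value of the first coordinate: 3, 5, 6, 11, 17, 28 → 45.
Combining the parts gives [73 45].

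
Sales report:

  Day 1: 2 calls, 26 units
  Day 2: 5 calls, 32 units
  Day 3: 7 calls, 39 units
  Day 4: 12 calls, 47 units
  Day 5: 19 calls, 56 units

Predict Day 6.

For the calls, each term is the sum of the two before it: 2, 5, 7, 12, 19 → 31.
For the units, differences are 6, 7, 8, … (increasing by 1 each time): 26, 32, 39, 47, 56 → 66.
Combining the parts gives 31 calls, 66 units.

31 calls, 66 units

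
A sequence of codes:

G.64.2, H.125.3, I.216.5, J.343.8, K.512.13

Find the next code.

Letter: G, H, I, J, K → L (letters move forward 1 place in the alphabet).
Second component: 64, 125, 216, 343, 512 → 729 (perfect cubes: 4³, 5³, 6³, …).
Third component goes 2, 3, 5, 8, 13 → 21 (each term is the sum of the two before it).
Putting it together: L.729.21.

L.729.21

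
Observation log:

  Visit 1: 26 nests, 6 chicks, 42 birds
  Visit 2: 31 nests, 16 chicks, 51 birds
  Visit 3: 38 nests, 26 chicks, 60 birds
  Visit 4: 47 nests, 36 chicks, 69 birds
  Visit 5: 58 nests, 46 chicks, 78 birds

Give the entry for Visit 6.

Nests: 26, 31, 38, 47, 58 → 71 (differences are 5, 7, 9, … (increasing by 2 each time)).
Chicks — +10 each step: 6, 16, 26, 36, 46 → 56.
For the birds, +9 each step: 42, 51, 60, 69, 78 → 87.
Putting it together: 71 nests, 56 chicks, 87 birds.

71 nests, 56 chicks, 87 birds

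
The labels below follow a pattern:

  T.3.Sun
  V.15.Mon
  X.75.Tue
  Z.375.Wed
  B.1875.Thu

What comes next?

Letter: letters move forward 2 places in the alphabet, wrapping Z→A; T, V, X, Z, B → D.
Second component — ×5 each step: 3, 15, 75, 375, 1875 → 9375.
Day: runs through the weekdays Mon→Sun; Sun, Mon, Tue, Wed, Thu → Fri.
Combining the parts gives D.9375.Fri.

D.9375.Fri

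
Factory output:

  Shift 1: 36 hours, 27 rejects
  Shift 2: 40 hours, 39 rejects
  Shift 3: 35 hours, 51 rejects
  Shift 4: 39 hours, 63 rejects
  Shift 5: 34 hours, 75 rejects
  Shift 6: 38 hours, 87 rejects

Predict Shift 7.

33 hours, 99 rejects

For the hours, alternating steps +4, −5, +4, −5, …: 36, 40, 35, 39, 34, 38 → 33.
Rejects: +12 each step; 27, 39, 51, 63, 75, 87 → 99.
So the next line is 33 hours, 99 rejects.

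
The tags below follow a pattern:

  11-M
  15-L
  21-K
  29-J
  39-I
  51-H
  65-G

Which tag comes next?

81-F

First component: 11, 15, 21, 29, 39, 51, 65 → 81 (differences are 4, 6, 8, … (increasing by 2 each time)).
Letter: letters move back 1 place in the alphabet, so M, L, K, J, I, H, G → F.
Putting it together: 81-F.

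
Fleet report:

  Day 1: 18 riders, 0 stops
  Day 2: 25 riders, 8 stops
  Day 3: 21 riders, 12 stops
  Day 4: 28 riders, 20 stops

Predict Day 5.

24 riders, 24 stops

Riders: alternating steps +7, −4, +7, −4, …, so 18, 25, 21, 28 → 24.
Stops — alternating steps +8, +4, +8, +4, …: 0, 8, 12, 20 → 24.
Combining the parts gives 24 riders, 24 stops.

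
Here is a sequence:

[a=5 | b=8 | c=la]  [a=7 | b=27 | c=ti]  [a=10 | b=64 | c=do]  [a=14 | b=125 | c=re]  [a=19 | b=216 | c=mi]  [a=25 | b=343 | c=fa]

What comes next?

A goes 5, 7, 10, 14, 19, 25 → 32 (differences are 2, 3, 4, … (increasing by 1 each time)).
B: 8, 27, 64, 125, 216, 343 → 512 (perfect cubes: 2³, 3³, 4³, …).
C: la, ti, do, re, mi, fa → sol (runs through the solfège scale do→ti).
Putting it together: [a=32 | b=512 | c=sol].

[a=32 | b=512 | c=sol]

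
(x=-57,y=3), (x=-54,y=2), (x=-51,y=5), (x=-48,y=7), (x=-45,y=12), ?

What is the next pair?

(x=-42,y=19)

X: +3 each step, so -57, -54, -51, -48, -45 → -42.
Y — each term is the sum of the two before it: 3, 2, 5, 7, 12 → 19.
So the next pair is (x=-42,y=19).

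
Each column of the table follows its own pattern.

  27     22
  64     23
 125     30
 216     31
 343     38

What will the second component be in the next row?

39

Second component — alternating steps +1, +7, +1, +7, …: 22, 23, 30, 31, 38 → 39.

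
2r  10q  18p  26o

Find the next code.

34n

First component: +8 each step, so 2, 10, 18, 26 → 34.
Letter — letters move back 1 place in the alphabet: r, q, p, o → n.
So the next code is 34n.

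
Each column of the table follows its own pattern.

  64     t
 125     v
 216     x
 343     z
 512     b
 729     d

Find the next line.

1000  f

First component goes 64, 125, 216, 343, 512, 729 → 1000 (perfect cubes: 4³, 5³, 6³, …).
For the letter, letters move forward 2 places in the alphabet, wrapping Z→A: t, v, x, z, b, d → f.
So the next line is 1000  f.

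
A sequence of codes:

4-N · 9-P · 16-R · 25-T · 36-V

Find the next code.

49-X

First component — perfect squares: 2², 3², 4², …: 4, 9, 16, 25, 36 → 49.
For the letter, letters move forward 2 places in the alphabet: N, P, R, T, V → X.
So the next code is 49-X.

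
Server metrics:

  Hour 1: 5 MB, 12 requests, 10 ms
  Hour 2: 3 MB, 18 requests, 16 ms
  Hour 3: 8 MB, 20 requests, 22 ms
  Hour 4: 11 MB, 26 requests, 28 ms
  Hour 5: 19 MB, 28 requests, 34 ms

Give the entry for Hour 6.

For the MB, each term is the sum of the two before it: 5, 3, 8, 11, 19 → 30.
Requests: alternating steps +6, +2, +6, +2, …; 12, 18, 20, 26, 28 → 34.
For the ms, +6 each step: 10, 16, 22, 28, 34 → 40.
Putting it together: 30 MB, 34 requests, 40 ms.

30 MB, 34 requests, 40 ms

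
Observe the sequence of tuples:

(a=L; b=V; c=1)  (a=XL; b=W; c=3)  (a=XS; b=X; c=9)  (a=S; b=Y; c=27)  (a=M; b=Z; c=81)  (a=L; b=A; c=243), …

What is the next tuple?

(a=XL; b=B; c=729)

A: repeats L → XL → XS → S → M, so L, XL, XS, S, M, L → XL.
B: letters move forward 1 place in the alphabet, wrapping Z→A; V, W, X, Y, Z, A → B.
C: ×3 each step, so 1, 3, 9, 27, 81, 243 → 729.
Combining the parts gives (a=XL; b=B; c=729).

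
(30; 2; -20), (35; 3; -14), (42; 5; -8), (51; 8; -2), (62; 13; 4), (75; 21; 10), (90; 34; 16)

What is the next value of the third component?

First component: differences are 5, 7, 9, … (increasing by 2 each time), so 30, 35, 42, 51, 62, 75, 90 → 107.
For the second component, each term is the sum of the two before it: 2, 3, 5, 8, 13, 21, 34 → 55.
Third component: -20, -14, -8, -2, 4, 10, 16 → 22 (+6 each step).

22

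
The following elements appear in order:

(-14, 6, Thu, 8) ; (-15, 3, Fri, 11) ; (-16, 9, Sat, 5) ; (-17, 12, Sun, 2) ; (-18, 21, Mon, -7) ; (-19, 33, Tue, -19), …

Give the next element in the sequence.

(-20, 54, Wed, -40)

First value: −1 each step, so -14, -15, -16, -17, -18, -19 → -20.
For the second value, each term is the sum of the two before it: 6, 3, 9, 12, 21, 33 → 54.
Day: Thu, Fri, Sat, Sun, Mon, Tue → Wed (runs through the weekdays Mon→Sun).
Fourth value: together with the second value always sums to 14, so 8, 11, 5, 2, -7, -19 → -40.
So the next element is (-20, 54, Wed, -40).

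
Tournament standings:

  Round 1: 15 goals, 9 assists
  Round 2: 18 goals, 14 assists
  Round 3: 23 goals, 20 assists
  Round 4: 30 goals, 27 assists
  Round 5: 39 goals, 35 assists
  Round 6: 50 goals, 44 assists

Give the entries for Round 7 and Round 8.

63 goals, 54 assists; 78 goals, 65 assists

Goals — differences are 3, 5, 7, … (increasing by 2 each time): 15, 18, 23, 30, 39, 50 → 63 → 78.
Assists goes 9, 14, 20, 27, 35, 44 → 54 → 65 (differences are 5, 6, 7, … (increasing by 1 each time)).
So the next two records are 63 goals, 54 assists and 78 goals, 65 assists.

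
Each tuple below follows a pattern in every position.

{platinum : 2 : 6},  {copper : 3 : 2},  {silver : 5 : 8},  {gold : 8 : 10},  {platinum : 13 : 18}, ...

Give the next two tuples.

{copper : 21 : 28}, {silver : 34 : 46}

Metal: platinum, copper, silver, gold, platinum → copper → silver (repeats platinum → copper → silver → gold).
Second value — each term is the sum of the two before it: 2, 3, 5, 8, 13 → 21 → 34.
Third value goes 6, 2, 8, 10, 18 → 28 → 46 (each term is the sum of the two before it).
Putting the parts together: {copper : 21 : 28} and then {silver : 34 : 46}.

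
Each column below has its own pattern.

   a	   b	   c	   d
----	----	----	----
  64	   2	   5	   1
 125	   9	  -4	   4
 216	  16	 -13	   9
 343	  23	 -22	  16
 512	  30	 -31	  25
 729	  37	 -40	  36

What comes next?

1000  44  -49  49

Column a — perfect cubes: 4³, 5³, 6³, …: 64, 125, 216, 343, 512, 729 → 1000.
For the column b, +7 each step: 2, 9, 16, 23, 30, 37 → 44.
Column c goes 5, -4, -13, -22, -31, -40 → -49 (−9 each step).
Column d goes 1, 4, 9, 16, 25, 36 → 49 (perfect squares: 1², 2², 3², …).
Putting it together: 1000  44  -49  49.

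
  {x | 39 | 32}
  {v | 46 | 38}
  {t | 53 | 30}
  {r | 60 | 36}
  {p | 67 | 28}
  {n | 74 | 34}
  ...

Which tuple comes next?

Letter: letters move back 2 places in the alphabet; x, v, t, r, p, n → l.
Second slot goes 39, 46, 53, 60, 67, 74 → 81 (+7 each step).
Third slot — alternating steps +6, −8, +6, −8, …: 32, 38, 30, 36, 28, 34 → 26.
Combining the parts gives {l | 81 | 26}.

{l | 81 | 26}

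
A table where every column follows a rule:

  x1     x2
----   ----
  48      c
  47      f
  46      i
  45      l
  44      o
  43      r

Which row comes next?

Column x1 — −1 each step: 48, 47, 46, 45, 44, 43 → 42.
Column x2: letters move forward 3 places in the alphabet; c, f, i, l, o, r → u.
Putting it together: 42  u.

42  u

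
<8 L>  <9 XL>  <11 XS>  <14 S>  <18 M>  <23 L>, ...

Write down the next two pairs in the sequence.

<29 XL>, <36 XS>

First part: differences are 1, 2, 3, … (increasing by 1 each time); 8, 9, 11, 14, 18, 23 → 29 → 36.
Size: L, XL, XS, S, M, L → XL → XS (repeats L → XL → XS → S → M).
So the next two pairs are <29 XL> and <36 XS>.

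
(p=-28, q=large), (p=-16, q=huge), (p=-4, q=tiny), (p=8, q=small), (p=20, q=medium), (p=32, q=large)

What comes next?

(p=44, q=huge)

P — +12 each step: -28, -16, -4, 8, 20, 32 → 44.
Q: repeats large → huge → tiny → small → medium, so large, huge, tiny, small, medium, large → huge.
So the next element is (p=44, q=huge).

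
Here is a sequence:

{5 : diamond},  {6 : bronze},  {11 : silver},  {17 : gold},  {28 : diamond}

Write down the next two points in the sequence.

For the first coordinate, each term is the sum of the two before it: 5, 6, 11, 17, 28 → 45 → 73.
Rank: repeats diamond → bronze → silver → gold, so diamond, bronze, silver, gold, diamond → bronze → silver.
So the next two points are {45 : bronze} and {73 : silver}.

{45 : bronze}, {73 : silver}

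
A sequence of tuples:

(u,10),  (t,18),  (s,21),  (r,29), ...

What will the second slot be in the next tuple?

Second slot: alternating steps +8, +3, +8, +3, …; 10, 18, 21, 29 → 32.

32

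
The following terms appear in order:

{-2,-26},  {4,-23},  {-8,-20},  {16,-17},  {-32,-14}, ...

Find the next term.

First slot goes -2, 4, -8, 16, -32 → 64 (×(-2) each step).
Second slot: -26, -23, -20, -17, -14 → -11 (+3 each step).
Putting it together: {64,-11}.

{64,-11}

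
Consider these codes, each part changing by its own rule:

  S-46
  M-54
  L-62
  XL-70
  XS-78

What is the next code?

S-86

Size goes S, M, L, XL, XS → S (runs through clothing sizes XS→XL).
Second component: +8 each step, so 46, 54, 62, 70, 78 → 86.
Combining the parts gives S-86.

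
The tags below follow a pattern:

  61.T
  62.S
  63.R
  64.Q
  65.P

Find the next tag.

66.O

First component goes 61, 62, 63, 64, 65 → 66 (+1 each step).
For the letter, letters move back 1 place in the alphabet: T, S, R, Q, P → O.
Combining the parts gives 66.O.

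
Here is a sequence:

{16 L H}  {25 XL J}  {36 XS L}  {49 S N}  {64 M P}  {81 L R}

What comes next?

{100 XL T}

For the first value, perfect squares: 4², 5², 6², …: 16, 25, 36, 49, 64, 81 → 100.
Size: repeats L → XL → XS → S → M, so L, XL, XS, S, M, L → XL.
Letter: H, J, L, N, P, R → T (letters move forward 2 places in the alphabet).
Combining the parts gives {100 XL T}.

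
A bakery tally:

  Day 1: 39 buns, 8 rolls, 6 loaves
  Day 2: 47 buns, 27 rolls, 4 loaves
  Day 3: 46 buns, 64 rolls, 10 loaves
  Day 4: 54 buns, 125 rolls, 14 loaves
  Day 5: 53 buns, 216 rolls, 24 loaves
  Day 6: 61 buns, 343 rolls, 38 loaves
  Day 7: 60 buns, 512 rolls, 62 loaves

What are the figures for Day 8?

68 buns, 729 rolls, 100 loaves

Buns goes 39, 47, 46, 54, 53, 61, 60 → 68 (alternating steps +8, −1, +8, −1, …).
Rolls goes 8, 27, 64, 125, 216, 343, 512 → 729 (perfect cubes: 2³, 3³, 4³, …).
Loaves goes 6, 4, 10, 14, 24, 38, 62 → 100 (each term is the sum of the two before it).
Combining the parts gives 68 buns, 729 rolls, 100 loaves.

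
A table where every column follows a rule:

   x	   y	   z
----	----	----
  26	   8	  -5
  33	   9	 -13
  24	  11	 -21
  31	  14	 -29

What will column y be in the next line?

18

Column y: 8, 9, 11, 14 → 18 (differences are 1, 2, 3, … (increasing by 1 each time)).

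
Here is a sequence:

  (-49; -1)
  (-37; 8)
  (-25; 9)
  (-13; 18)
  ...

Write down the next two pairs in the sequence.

First value: -49, -37, -25, -13 → -1 → 11 (+12 each step).
Second value: -1, 8, 9, 18 → 19 → 28 (alternating steps +9, +1, +9, +1, …).
Putting the parts together: (-1; 19) and then (11; 28).

(-1; 19), (11; 28)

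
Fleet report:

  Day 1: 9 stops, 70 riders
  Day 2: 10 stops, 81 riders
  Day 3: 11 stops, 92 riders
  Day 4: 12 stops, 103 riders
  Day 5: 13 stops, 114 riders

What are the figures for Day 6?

Stops — +1 each step: 9, 10, 11, 12, 13 → 14.
For the riders, +11 each step: 70, 81, 92, 103, 114 → 125.
So the next line is 14 stops, 125 riders.

14 stops, 125 riders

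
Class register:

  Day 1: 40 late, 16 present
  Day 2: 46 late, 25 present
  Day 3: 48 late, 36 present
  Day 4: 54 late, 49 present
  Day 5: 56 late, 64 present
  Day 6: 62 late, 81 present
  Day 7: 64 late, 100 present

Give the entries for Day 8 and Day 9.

Late: 40, 46, 48, 54, 56, 62, 64 → 70 → 72 (alternating steps +6, +2, +6, +2, …).
For the present, perfect squares: 4², 5², 6², …: 16, 25, 36, 49, 64, 81, 100 → 121 → 144.
So the next two lines are 70 late, 121 present and 72 late, 144 present.

70 late, 121 present; 72 late, 144 present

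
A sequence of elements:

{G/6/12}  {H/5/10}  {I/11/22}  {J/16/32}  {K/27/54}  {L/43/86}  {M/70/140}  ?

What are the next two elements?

{N/113/226}, {O/183/366}

Letter — letters move forward 1 place in the alphabet: G, H, I, J, K, L, M → N → O.
Second part — each term is the sum of the two before it: 6, 5, 11, 16, 27, 43, 70 → 113 → 183.
Third part: 12, 10, 22, 32, 54, 86, 140 → 226 → 366 (always 2 × the second part).
Putting the parts together: {N/113/226} and then {O/183/366}.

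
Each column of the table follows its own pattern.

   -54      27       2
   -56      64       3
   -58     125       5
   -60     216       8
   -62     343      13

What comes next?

-64  512  21

First component: −2 each step, so -54, -56, -58, -60, -62 → -64.
For the second component, perfect cubes: 3³, 4³, 5³, …: 27, 64, 125, 216, 343 → 512.
Third component — each term is the sum of the two before it: 2, 3, 5, 8, 13 → 21.
So the next line is -64  512  21.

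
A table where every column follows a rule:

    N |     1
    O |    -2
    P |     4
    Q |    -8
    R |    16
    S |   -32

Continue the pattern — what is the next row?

For the letter, letters move forward 1 place in the alphabet: N, O, P, Q, R, S → T.
Second component — ×(-2) each step: 1, -2, 4, -8, 16, -32 → 64.
Putting it together: T  64.

T  64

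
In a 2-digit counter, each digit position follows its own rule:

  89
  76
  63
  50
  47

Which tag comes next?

34

First digit: −1 each step, mod 10, so 8, 7, 6, 5, 4 → 3.
Second digit: −3 each step, mod 10, so 9, 6, 3, 0, 7 → 4.
Putting it together: 34.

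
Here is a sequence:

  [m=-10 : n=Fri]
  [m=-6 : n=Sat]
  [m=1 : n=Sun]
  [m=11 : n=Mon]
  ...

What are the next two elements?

[m=24 : n=Tue], [m=40 : n=Wed]

M: differences are 4, 7, 10, … (increasing by 3 each time); -10, -6, 1, 11 → 24 → 40.
N goes Fri, Sat, Sun, Mon → Tue → Wed (runs through the weekdays Mon→Sun).
So the next two elements are [m=24 : n=Tue] and [m=40 : n=Wed].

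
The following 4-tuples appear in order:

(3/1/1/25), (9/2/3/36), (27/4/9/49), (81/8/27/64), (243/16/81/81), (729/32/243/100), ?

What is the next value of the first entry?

First entry: 3, 9, 27, 81, 243, 729 → 2187 (×3 each step).

2187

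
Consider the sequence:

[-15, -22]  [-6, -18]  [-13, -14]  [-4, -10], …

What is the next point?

[-11, -6]

First coordinate: alternating steps +9, −7, +9, −7, …, so -15, -6, -13, -4 → -11.
Second coordinate goes -22, -18, -14, -10 → -6 (+4 each step).
Putting it together: [-11, -6].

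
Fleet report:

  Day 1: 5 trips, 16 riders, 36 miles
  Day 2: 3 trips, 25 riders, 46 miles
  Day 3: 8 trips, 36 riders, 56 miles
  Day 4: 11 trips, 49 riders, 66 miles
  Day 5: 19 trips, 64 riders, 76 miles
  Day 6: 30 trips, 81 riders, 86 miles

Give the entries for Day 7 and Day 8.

49 trips, 100 riders, 96 miles; 79 trips, 121 riders, 106 miles

Trips — each term is the sum of the two before it: 5, 3, 8, 11, 19, 30 → 49 → 79.
Riders: perfect squares: 4², 5², 6², …, so 16, 25, 36, 49, 64, 81 → 100 → 121.
Miles — +10 each step: 36, 46, 56, 66, 76, 86 → 96 → 106.
So the next two lines are 49 trips, 100 riders, 96 miles and 79 trips, 121 riders, 106 miles.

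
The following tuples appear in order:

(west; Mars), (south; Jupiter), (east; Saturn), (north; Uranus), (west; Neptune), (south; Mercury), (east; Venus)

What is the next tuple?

(north; Earth)

For the direction, repeats west → south → east → north: west, south, east, north, west, south, east → north.
Planet: runs through the planets Mercury→Neptune; Mars, Jupiter, Saturn, Uranus, Neptune, Mercury, Venus → Earth.
Combining the parts gives (north; Earth).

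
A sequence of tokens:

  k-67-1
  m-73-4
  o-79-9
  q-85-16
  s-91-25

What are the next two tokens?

u-97-36 then w-103-49

Letter — letters move forward 2 places in the alphabet: k, m, o, q, s → u → w.
Second component — +6 each step: 67, 73, 79, 85, 91 → 97 → 103.
For the third component, perfect squares: 1², 2², 3², …: 1, 4, 9, 16, 25 → 36 → 49.
So the next two tokens are u-97-36 and w-103-49.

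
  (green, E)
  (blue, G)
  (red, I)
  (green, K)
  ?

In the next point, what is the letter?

M

Letter: letters move forward 2 places in the alphabet, so E, G, I, K → M.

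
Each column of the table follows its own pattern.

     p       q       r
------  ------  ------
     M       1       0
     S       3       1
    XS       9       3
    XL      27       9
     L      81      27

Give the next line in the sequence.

M  243  81

For the column p, runs backward through clothing sizes XS→XL: M, S, XS, XL, L → M.
For the column q, ×3 each step: 1, 3, 9, 27, 81 → 243.
Column r: 0, 1, 3, 9, 27 → 81 (always the previous value of the column q).
Combining the parts gives M  243  81.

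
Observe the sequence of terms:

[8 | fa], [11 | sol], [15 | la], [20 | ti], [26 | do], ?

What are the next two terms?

First component: 8, 11, 15, 20, 26 → 33 → 41 (differences are 3, 4, 5, … (increasing by 1 each time)).
Note — runs through the solfège scale do→ti: fa, sol, la, ti, do → re → mi.
Putting the parts together: [33 | re] and then [41 | mi].

[33 | re], [41 | mi]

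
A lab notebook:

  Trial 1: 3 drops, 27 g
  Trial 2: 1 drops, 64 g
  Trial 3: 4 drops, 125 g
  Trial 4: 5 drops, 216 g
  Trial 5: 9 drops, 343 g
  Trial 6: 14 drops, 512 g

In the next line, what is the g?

G: 27, 64, 125, 216, 343, 512 → 729 (perfect cubes: 3³, 4³, 5³, …).

729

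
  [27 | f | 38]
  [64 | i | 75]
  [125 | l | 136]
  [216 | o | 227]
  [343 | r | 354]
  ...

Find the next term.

[512 | u | 523]

For the first slot, perfect cubes: 3³, 4³, 5³, …: 27, 64, 125, 216, 343 → 512.
Letter — letters move forward 3 places in the alphabet: f, i, l, o, r → u.
Third slot goes 38, 75, 136, 227, 354 → 523 (always 11 more than the first slot).
Putting it together: [512 | u | 523].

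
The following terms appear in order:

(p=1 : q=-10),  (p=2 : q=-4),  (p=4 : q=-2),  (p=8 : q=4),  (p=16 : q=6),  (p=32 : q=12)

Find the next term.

(p=64 : q=14)

P goes 1, 2, 4, 8, 16, 32 → 64 (×2 each step).
Q goes -10, -4, -2, 4, 6, 12 → 14 (alternating steps +6, +2, +6, +2, …).
Combining the parts gives (p=64 : q=14).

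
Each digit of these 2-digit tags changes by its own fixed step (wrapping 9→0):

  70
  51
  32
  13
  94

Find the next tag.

75

For the first digit, −2 each step, mod 10: 7, 5, 3, 1, 9 → 7.
Second digit: 0, 1, 2, 3, 4 → 5 (+1 each step, mod 10).
So the next tag is 75.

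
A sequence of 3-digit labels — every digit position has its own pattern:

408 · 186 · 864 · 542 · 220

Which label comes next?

First digit goes 4, 1, 8, 5, 2 → 9 (−3 each step, mod 10).
Second digit — −2 each step, mod 10: 0, 8, 6, 4, 2 → 0.
Third digit: 8, 6, 4, 2, 0 → 8 (−2 each step, mod 10).
So the next label is 908.

908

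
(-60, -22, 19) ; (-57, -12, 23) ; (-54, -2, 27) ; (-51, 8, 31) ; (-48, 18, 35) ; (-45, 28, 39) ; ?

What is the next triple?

(-42, 38, 43)

For the first component, +3 each step: -60, -57, -54, -51, -48, -45 → -42.
Second component — +10 each step: -22, -12, -2, 8, 18, 28 → 38.
Third component goes 19, 23, 27, 31, 35, 39 → 43 (+4 each step).
Putting it together: (-42, 38, 43).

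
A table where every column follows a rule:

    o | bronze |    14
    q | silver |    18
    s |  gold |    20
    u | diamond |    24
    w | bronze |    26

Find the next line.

y  silver  30

Letter: o, q, s, u, w → y (letters move forward 2 places in the alphabet).
Rank: repeats bronze → silver → gold → diamond; bronze, silver, gold, diamond, bronze → silver.
For the third component, alternating steps +4, +2, +4, +2, …: 14, 18, 20, 24, 26 → 30.
Putting it together: y  silver  30.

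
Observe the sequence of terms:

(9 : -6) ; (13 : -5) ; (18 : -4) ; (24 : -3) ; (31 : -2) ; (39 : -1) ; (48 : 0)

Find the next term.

(58 : 1)

First entry — differences are 4, 5, 6, … (increasing by 1 each time): 9, 13, 18, 24, 31, 39, 48 → 58.
Second entry: +1 each step; -6, -5, -4, -3, -2, -1, 0 → 1.
So the next term is (58 : 1).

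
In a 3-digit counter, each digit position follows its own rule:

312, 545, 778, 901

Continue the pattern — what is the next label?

First digit: +2 each step, mod 10, so 3, 5, 7, 9 → 1.
Second digit: +3 each step, mod 10, so 1, 4, 7, 0 → 3.
Third digit goes 2, 5, 8, 1 → 4 (+3 each step, mod 10).
Putting it together: 134.

134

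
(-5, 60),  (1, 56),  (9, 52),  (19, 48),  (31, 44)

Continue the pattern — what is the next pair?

For the first part, differences are 6, 8, 10, … (increasing by 2 each time): -5, 1, 9, 19, 31 → 45.
Second part: −4 each step; 60, 56, 52, 48, 44 → 40.
Putting it together: (45, 40).

(45, 40)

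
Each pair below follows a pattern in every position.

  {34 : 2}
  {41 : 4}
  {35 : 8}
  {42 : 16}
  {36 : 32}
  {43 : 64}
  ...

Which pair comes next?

{37 : 128}

First coordinate: 34, 41, 35, 42, 36, 43 → 37 (alternating steps +7, −6, +7, −6, …).
Second coordinate: 2, 4, 8, 16, 32, 64 → 128 (×2 each step).
Combining the parts gives {37 : 128}.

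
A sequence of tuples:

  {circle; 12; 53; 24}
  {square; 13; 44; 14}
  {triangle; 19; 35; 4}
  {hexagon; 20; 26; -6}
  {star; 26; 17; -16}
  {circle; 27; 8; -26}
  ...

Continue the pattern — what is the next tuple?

{square; 33; -1; -36}

Shape: repeats circle → square → triangle → hexagon → star, so circle, square, triangle, hexagon, star, circle → square.
Second coordinate goes 12, 13, 19, 20, 26, 27 → 33 (alternating steps +1, +6, +1, +6, …).
Third coordinate: −9 each step; 53, 44, 35, 26, 17, 8 → -1.
Fourth coordinate — −10 each step: 24, 14, 4, -6, -16, -26 → -36.
Combining the parts gives {square; 33; -1; -36}.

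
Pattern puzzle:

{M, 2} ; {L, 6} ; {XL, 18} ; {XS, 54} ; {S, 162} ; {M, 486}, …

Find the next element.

{L, 1458}

Size goes M, L, XL, XS, S, M → L (repeats M → L → XL → XS → S).
Second entry — ×3 each step: 2, 6, 18, 54, 162, 486 → 1458.
Combining the parts gives {L, 1458}.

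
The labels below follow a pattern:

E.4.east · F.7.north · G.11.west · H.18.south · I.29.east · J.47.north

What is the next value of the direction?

For the direction, repeats east → north → west → south: east, north, west, south, east, north → west.

west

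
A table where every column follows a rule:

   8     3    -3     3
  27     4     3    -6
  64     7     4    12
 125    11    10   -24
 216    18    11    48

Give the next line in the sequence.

343  29  17  -96

First component: perfect cubes: 2³, 3³, 4³, …, so 8, 27, 64, 125, 216 → 343.
Second component: 3, 4, 7, 11, 18 → 29 (each term is the sum of the two before it).
Third component: -3, 3, 4, 10, 11 → 17 (alternating steps +6, +1, +6, +1, …).
Fourth component: ×(-2) each step; 3, -6, 12, -24, 48 → -96.
Combining the parts gives 343  29  17  -96.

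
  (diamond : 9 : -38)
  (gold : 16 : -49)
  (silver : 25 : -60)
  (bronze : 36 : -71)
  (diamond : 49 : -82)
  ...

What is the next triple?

Rank: repeats diamond → gold → silver → bronze; diamond, gold, silver, bronze, diamond → gold.
Second slot: perfect squares: 3², 4², 5², …; 9, 16, 25, 36, 49 → 64.
Third slot: −11 each step; -38, -49, -60, -71, -82 → -93.
Combining the parts gives (gold : 64 : -93).

(gold : 64 : -93)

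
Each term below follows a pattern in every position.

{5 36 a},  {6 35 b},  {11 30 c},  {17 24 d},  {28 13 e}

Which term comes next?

{45 -4 f}

First entry — each term is the sum of the two before it: 5, 6, 11, 17, 28 → 45.
Second entry: together with the first entry always sums to 41, so 36, 35, 30, 24, 13 → -4.
Letter: letters move forward 1 place in the alphabet; a, b, c, d, e → f.
Putting it together: {45 -4 f}.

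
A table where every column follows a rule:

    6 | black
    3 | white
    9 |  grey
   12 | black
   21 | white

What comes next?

33  grey

First component: each term is the sum of the two before it, so 6, 3, 9, 12, 21 → 33.
Shade: repeats black → white → grey, so black, white, grey, black, white → grey.
Putting it together: 33  grey.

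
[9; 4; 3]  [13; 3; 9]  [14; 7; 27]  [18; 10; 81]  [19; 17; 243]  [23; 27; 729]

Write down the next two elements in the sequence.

First entry — alternating steps +4, +1, +4, +1, …: 9, 13, 14, 18, 19, 23 → 24 → 28.
Second entry: each term is the sum of the two before it; 4, 3, 7, 10, 17, 27 → 44 → 71.
Third entry: ×3 each step; 3, 9, 27, 81, 243, 729 → 2187 → 6561.
So the next two elements are [24; 44; 2187] and [28; 71; 6561].

[24; 44; 2187], [28; 71; 6561]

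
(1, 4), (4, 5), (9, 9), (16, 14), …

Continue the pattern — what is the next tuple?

For the first slot, perfect squares: 1², 2², 3², …: 1, 4, 9, 16 → 25.
Second slot: each term is the sum of the two before it; 4, 5, 9, 14 → 23.
So the next tuple is (25, 23).

(25, 23)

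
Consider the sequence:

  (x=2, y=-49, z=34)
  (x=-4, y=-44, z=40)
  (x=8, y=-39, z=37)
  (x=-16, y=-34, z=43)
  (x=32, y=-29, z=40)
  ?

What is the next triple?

(x=-64, y=-24, z=46)

X: 2, -4, 8, -16, 32 → -64 (×(-2) each step).
Y: +5 each step; -49, -44, -39, -34, -29 → -24.
Z: alternating steps +6, −3, +6, −3, …; 34, 40, 37, 43, 40 → 46.
So the next triple is (x=-64, y=-24, z=46).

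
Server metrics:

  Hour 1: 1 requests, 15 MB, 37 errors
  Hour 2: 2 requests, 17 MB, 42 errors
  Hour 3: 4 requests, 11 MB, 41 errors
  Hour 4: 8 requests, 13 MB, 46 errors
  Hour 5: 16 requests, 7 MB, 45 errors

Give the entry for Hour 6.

Requests goes 1, 2, 4, 8, 16 → 32 (×2 each step).
MB: alternating steps +2, −6, +2, −6, …; 15, 17, 11, 13, 7 → 9.
Errors: alternating steps +5, −1, +5, −1, …, so 37, 42, 41, 46, 45 → 50.
Combining the parts gives 32 requests, 9 MB, 50 errors.

32 requests, 9 MB, 50 errors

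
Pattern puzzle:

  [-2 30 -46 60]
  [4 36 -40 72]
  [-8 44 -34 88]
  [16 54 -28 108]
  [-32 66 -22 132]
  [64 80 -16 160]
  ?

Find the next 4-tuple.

For the first coordinate, ×(-2) each step: -2, 4, -8, 16, -32, 64 → -128.
Second coordinate: 30, 36, 44, 54, 66, 80 → 96 (differences are 6, 8, 10, … (increasing by 2 each time)).
For the third coordinate, +6 each step: -46, -40, -34, -28, -22, -16 → -10.
For the fourth coordinate, always 2 × the second coordinate: 60, 72, 88, 108, 132, 160 → 192.
Putting it together: [-128 96 -10 192].

[-128 96 -10 192]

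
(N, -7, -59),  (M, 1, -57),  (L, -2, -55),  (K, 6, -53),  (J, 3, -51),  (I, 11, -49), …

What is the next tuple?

(H, 8, -47)

Letter: letters move back 1 place in the alphabet; N, M, L, K, J, I → H.
For the second coordinate, alternating steps +8, −3, +8, −3, …: -7, 1, -2, 6, 3, 11 → 8.
Third coordinate — +2 each step: -59, -57, -55, -53, -51, -49 → -47.
So the next tuple is (H, 8, -47).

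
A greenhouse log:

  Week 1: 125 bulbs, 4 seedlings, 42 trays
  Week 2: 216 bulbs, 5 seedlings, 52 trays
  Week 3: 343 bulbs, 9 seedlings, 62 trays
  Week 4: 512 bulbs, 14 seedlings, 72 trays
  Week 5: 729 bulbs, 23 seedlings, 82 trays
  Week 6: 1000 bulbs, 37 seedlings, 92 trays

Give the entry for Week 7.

Bulbs: perfect cubes: 5³, 6³, 7³, …; 125, 216, 343, 512, 729, 1000 → 1331.
Seedlings goes 4, 5, 9, 14, 23, 37 → 60 (each term is the sum of the two before it).
Trays — +10 each step: 42, 52, 62, 72, 82, 92 → 102.
Putting it together: 1331 bulbs, 60 seedlings, 102 trays.

1331 bulbs, 60 seedlings, 102 trays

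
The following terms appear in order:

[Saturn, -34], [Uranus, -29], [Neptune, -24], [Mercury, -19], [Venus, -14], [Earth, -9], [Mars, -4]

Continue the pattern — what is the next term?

Planet goes Saturn, Uranus, Neptune, Mercury, Venus, Earth, Mars → Jupiter (runs through the planets Mercury→Neptune).
Second slot: +5 each step; -34, -29, -24, -19, -14, -9, -4 → 1.
So the next term is [Jupiter, 1].

[Jupiter, 1]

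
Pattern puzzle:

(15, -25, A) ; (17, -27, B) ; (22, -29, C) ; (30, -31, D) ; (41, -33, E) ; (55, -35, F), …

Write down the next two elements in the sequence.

(72, -37, G), (92, -39, H)

First slot: 15, 17, 22, 30, 41, 55 → 72 → 92 (differences are 2, 5, 8, … (increasing by 3 each time)).
For the second slot, −2 each step: -25, -27, -29, -31, -33, -35 → -37 → -39.
Letter: A, B, C, D, E, F → G → H (letters move forward 1 place in the alphabet).
So the next two elements are (72, -37, G) and (92, -39, H).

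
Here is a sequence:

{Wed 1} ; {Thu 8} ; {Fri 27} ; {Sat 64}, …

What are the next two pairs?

{Sun 125}, {Mon 216}

Day goes Wed, Thu, Fri, Sat → Sun → Mon (runs through the weekdays Mon→Sun).
Second value: 1, 8, 27, 64 → 125 → 216 (perfect cubes: 1³, 2³, 3³, …).
So the next two pairs are {Sun 125} and {Mon 216}.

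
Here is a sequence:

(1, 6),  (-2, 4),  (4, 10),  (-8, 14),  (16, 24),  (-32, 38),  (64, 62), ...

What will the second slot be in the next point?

100

Second slot goes 6, 4, 10, 14, 24, 38, 62 → 100 (each term is the sum of the two before it).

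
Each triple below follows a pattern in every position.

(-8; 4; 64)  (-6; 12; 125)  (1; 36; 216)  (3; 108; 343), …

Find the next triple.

First value goes -8, -6, 1, 3 → 10 (alternating steps +2, +7, +2, +7, …).
Second value goes 4, 12, 36, 108 → 324 (×3 each step).
Third value: 64, 125, 216, 343 → 512 (perfect cubes: 4³, 5³, 6³, …).
Putting it together: (10; 324; 512).

(10; 324; 512)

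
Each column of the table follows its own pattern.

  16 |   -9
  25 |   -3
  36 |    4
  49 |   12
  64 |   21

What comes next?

First component: perfect squares: 4², 5², 6², …, so 16, 25, 36, 49, 64 → 81.
Second component goes -9, -3, 4, 12, 21 → 31 (differences are 6, 7, 8, … (increasing by 1 each time)).
Combining the parts gives 81  31.

81  31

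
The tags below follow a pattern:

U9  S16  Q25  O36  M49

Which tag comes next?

K64

For the letter, letters move back 2 places in the alphabet: U, S, Q, O, M → K.
Second component: 9, 16, 25, 36, 49 → 64 (perfect squares: 3², 4², 5², …).
Combining the parts gives K64.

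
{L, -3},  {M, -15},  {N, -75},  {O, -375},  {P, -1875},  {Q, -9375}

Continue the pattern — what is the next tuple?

Letter: letters move forward 1 place in the alphabet, so L, M, N, O, P, Q → R.
Second entry: ×5 each step; -3, -15, -75, -375, -1875, -9375 → -46875.
Putting it together: {R, -46875}.

{R, -46875}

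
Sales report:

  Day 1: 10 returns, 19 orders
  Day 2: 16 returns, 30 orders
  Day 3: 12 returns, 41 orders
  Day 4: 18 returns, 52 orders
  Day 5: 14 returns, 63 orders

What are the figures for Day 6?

20 returns, 74 orders

Returns: alternating steps +6, −4, +6, −4, …; 10, 16, 12, 18, 14 → 20.
Orders: +11 each step, so 19, 30, 41, 52, 63 → 74.
Putting it together: 20 returns, 74 orders.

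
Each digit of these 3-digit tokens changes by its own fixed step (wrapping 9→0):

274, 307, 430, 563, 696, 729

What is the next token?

852

First digit: +1 each step, mod 10, so 2, 3, 4, 5, 6, 7 → 8.
Second digit — +3 each step, mod 10: 7, 0, 3, 6, 9, 2 → 5.
Third digit — +3 each step, mod 10: 4, 7, 0, 3, 6, 9 → 2.
Combining the parts gives 852.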